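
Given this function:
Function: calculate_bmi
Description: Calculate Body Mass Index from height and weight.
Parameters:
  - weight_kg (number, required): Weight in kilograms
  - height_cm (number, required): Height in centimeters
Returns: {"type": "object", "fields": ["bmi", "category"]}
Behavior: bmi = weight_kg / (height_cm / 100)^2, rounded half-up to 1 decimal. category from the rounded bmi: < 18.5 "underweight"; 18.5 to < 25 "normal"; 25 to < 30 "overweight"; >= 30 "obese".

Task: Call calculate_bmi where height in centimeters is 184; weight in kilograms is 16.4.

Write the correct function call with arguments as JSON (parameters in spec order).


Mapping each described value to its parameter name:
  'Height in centimeters' -> height_cm = 184
  'Weight in kilograms' -> weight_kg = 16.4
calculate_bmi({"weight_kg": 16.4, "height_cm": 184})


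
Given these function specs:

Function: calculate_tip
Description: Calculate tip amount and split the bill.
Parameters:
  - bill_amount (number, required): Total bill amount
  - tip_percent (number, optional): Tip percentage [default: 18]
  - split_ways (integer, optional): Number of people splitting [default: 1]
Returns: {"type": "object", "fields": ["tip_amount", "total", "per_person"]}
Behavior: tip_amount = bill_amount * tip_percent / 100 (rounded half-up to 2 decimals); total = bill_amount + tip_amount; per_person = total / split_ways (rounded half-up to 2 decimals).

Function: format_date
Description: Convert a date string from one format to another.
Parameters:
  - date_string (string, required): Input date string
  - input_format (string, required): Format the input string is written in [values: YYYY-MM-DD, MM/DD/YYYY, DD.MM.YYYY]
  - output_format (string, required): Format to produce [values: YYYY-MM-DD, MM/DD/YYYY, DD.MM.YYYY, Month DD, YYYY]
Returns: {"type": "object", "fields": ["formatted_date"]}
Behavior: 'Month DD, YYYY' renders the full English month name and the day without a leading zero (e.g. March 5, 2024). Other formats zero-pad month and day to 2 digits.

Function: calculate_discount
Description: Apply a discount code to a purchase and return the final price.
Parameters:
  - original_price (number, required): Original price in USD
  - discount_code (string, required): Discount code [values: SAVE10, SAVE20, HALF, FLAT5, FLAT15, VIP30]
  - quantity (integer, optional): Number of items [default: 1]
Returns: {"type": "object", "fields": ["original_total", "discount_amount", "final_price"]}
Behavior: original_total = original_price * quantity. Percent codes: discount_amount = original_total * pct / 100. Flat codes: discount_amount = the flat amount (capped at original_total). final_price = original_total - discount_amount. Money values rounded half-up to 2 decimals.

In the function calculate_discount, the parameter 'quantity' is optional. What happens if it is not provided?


The calculate_discount spec declares:
  - quantity (integer, optional): Number of items [default: 1]
It defaults to 1


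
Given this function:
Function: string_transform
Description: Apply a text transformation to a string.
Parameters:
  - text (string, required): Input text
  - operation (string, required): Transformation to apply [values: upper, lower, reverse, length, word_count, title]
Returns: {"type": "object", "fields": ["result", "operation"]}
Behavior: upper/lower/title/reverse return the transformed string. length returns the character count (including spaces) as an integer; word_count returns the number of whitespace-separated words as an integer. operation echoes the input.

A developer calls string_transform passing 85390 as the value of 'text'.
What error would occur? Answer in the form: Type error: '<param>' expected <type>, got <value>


Spec: 'text' is declared as string; 85390 is an integer.
Type error: 'text' expected string, got 85390


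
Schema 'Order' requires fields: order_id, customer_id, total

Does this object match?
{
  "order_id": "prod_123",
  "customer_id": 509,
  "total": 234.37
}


Checking required fields... All present.
Valid - all required fields present


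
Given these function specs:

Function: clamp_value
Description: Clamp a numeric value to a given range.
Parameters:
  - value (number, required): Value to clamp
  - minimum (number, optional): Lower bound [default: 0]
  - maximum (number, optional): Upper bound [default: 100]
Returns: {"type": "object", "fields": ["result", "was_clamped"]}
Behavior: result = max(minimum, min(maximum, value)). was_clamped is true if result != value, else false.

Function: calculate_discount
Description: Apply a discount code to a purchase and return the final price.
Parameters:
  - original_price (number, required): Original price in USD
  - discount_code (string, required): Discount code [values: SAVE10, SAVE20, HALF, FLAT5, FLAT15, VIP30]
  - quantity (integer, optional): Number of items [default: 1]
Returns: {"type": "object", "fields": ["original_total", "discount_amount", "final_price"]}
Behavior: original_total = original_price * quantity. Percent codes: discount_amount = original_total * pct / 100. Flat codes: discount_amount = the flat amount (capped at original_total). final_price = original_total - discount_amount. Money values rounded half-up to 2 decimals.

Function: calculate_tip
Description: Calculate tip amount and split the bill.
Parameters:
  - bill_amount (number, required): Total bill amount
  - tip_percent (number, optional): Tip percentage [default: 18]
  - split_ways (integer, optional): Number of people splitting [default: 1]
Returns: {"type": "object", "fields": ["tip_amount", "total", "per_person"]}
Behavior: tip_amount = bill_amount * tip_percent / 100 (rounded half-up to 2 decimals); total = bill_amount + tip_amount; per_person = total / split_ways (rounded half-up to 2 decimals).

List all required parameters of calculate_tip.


Parameters of calculate_tip and their required/optional flag:
  bill_amount: required
  tip_percent: optional
  split_ways: optional
bill_amount


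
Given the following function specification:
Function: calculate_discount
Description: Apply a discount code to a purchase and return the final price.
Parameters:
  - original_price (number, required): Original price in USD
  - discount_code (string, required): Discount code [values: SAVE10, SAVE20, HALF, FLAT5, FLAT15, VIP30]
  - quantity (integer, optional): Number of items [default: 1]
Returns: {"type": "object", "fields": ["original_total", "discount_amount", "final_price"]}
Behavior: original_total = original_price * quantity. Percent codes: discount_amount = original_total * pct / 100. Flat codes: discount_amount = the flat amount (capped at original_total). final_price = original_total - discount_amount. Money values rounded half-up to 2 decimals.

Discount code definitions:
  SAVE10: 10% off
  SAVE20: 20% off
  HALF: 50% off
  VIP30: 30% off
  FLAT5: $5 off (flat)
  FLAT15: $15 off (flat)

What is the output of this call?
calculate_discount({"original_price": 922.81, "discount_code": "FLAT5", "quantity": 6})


original_total = 922.81 * 6 = 5536.86
FLAT5 = $5 flat: discount_amount = min(5.00, 5536.86) = 5.00
final_price = 5536.86 - 5.00 = 5531.86
Output:
{"original_total": 5536.86, "discount_amount": 5.0, "final_price": 5531.86}


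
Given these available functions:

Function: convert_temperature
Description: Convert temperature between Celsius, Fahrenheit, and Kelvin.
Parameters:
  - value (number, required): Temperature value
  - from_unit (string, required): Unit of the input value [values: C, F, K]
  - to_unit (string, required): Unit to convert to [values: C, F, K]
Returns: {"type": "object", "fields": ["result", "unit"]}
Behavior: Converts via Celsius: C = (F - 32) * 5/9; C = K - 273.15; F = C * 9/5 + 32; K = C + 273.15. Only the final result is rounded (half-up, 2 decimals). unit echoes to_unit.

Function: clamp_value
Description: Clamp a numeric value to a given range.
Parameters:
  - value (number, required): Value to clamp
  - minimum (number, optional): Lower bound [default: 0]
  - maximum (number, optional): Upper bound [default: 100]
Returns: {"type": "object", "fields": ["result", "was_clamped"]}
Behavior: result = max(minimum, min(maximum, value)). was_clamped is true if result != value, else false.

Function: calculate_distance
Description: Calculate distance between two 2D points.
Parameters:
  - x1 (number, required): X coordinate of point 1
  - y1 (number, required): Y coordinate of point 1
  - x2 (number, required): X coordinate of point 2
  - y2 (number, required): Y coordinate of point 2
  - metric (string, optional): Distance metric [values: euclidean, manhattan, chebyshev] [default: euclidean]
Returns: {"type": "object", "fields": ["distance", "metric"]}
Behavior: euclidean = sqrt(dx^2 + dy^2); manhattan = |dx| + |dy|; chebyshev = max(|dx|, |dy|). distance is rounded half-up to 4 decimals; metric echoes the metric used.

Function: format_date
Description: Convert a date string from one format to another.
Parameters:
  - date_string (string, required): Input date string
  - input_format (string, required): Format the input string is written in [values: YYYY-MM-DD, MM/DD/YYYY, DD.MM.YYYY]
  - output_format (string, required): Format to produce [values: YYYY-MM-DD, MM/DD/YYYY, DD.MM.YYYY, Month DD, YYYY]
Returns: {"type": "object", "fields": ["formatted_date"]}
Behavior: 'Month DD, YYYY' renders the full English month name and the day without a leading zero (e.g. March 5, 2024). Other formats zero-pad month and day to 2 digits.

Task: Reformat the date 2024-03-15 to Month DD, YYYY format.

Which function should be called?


The task needs a function whose description is: Convert a date string from one format to another.
format_date


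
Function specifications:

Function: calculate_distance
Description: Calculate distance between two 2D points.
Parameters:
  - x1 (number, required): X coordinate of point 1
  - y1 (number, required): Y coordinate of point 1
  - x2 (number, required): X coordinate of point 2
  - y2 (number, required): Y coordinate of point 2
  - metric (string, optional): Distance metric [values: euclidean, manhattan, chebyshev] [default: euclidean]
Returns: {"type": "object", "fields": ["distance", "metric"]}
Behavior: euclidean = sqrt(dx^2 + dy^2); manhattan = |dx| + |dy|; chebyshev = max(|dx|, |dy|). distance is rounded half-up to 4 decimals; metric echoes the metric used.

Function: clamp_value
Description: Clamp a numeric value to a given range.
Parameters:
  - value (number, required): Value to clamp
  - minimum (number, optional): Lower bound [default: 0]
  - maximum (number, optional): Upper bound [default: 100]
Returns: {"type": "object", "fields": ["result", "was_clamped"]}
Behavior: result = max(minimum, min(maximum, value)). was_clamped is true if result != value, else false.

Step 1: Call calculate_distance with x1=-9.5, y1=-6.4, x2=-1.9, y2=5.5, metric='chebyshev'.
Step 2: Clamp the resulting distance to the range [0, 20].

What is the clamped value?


Step 1: calculate_distance (chebyshev)
  |dx| = |-1.9 - -9.5| = 7.6; |dy| = |5.5 - -6.4| = 11.9
  chebyshev: max(7.6, 11.9) = 11.9
  Round to 4 decimals: 11.9
  -> distance = 11.9
Step 2: clamp_value(value=11.9, minimum=0, maximum=20)
  result = max(0, min(20, 11.9)) = max(0, 11.9) = 11.9
  was_clamped = (11.9 != 11.9) = false
  -> result = 11.9
11.9


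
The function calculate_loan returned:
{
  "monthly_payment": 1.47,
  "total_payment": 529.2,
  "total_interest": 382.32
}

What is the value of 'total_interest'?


382.32


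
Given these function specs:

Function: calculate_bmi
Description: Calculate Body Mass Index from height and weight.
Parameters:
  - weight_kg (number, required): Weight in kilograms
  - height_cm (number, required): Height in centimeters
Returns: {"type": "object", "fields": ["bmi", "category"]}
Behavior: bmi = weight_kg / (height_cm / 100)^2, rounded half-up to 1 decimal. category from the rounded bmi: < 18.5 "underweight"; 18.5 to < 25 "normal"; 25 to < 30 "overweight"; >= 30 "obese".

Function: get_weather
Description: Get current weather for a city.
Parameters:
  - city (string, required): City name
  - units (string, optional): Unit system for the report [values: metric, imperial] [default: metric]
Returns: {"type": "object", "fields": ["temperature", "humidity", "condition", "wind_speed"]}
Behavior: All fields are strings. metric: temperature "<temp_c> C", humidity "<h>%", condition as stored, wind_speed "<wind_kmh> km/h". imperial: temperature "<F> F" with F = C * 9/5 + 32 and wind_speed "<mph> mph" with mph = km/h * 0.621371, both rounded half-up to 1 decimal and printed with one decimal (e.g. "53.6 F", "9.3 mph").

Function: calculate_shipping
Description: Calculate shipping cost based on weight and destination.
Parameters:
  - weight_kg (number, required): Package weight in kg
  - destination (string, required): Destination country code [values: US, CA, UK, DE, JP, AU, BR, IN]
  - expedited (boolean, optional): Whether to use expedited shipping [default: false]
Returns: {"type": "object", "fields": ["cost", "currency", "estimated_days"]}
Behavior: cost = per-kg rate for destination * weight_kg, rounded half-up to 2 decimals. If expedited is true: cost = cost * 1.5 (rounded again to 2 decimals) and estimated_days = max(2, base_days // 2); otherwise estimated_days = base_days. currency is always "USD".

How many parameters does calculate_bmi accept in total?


Parameters of calculate_bmi: weight_kg (required), height_cm (required)
Total:
2


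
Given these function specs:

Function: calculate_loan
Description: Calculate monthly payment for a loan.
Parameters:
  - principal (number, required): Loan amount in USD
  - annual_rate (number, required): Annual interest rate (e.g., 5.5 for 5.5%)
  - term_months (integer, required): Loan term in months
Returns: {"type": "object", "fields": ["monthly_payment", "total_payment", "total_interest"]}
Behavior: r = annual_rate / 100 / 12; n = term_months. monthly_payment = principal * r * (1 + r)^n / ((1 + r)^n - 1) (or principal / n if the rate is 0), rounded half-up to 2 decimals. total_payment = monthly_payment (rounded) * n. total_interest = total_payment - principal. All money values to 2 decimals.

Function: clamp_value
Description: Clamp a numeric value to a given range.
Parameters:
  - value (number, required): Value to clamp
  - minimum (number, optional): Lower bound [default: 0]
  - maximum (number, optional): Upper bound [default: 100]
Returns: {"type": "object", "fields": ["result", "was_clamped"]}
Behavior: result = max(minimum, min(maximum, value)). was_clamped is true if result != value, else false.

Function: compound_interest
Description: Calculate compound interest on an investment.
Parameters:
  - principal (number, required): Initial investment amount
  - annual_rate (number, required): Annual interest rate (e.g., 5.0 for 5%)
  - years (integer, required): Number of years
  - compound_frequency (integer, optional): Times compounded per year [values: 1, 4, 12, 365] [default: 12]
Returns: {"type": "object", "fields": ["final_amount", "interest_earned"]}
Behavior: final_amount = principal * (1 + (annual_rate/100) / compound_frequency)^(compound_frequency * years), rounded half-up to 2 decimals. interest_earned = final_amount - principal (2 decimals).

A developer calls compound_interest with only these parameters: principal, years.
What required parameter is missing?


Required parameters: principal, annual_rate, years
Provided: principal, years
Missing: annual_rate
annual_rate


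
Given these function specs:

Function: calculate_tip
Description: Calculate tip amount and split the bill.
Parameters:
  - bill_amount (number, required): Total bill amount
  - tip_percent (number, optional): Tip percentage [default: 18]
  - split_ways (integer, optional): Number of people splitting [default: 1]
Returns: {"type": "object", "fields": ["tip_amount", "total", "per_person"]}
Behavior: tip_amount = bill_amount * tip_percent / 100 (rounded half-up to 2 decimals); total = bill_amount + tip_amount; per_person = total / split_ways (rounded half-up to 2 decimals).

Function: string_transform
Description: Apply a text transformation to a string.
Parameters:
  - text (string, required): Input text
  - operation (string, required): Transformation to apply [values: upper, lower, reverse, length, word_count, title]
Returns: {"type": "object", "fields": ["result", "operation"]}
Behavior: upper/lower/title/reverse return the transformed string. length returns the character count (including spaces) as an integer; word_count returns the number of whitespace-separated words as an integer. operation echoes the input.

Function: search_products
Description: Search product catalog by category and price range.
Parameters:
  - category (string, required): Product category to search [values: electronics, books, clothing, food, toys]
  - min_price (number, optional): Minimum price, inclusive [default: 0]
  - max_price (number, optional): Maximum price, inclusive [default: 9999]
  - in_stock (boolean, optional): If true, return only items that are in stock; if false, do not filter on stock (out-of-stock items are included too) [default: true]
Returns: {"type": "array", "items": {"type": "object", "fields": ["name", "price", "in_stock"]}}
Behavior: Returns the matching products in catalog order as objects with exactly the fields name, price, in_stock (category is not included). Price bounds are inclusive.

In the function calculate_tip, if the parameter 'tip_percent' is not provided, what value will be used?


The calculate_tip spec declares:
  - tip_percent (number, optional): Tip percentage [default: 18]
Default:
18


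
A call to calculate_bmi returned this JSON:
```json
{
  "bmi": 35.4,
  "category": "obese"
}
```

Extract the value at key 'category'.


obese


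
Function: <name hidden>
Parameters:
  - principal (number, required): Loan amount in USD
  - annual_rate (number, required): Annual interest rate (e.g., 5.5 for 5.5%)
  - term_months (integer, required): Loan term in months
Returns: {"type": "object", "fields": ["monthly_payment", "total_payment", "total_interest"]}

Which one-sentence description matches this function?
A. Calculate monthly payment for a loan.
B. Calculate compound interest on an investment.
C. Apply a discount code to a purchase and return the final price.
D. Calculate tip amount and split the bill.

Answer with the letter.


Parameters principal, annual_rate, term_months and return ["monthly_payment", "total_payment", "total_interest"] fit: Calculate monthly payment for a loan.
A


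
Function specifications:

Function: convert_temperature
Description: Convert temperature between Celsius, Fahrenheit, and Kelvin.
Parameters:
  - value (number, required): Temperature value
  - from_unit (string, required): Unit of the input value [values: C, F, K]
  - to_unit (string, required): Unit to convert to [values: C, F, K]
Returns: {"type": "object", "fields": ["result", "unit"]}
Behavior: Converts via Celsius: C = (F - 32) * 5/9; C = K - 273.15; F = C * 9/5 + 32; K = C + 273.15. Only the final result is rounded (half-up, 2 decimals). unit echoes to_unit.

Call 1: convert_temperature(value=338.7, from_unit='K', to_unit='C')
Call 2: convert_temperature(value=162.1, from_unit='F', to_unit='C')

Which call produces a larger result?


Call 1:
  To C: 338.7 - 273.15 = 65.55
  Target is C: 65.55
  Round to 2 decimals: 65.55
  -> 65.55 C
Call 2:
  To C: (162.1 - 32) * 5/9 = 72.277778
  Target is C: 72.277778
  Round to 2 decimals: 72.28
  -> 72.28 C
Call 2 (72.28 C)


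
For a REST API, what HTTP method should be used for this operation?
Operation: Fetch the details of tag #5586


GET = read, POST = create, PUT = update/replace, DELETE = remove
This operation is a read.
GET


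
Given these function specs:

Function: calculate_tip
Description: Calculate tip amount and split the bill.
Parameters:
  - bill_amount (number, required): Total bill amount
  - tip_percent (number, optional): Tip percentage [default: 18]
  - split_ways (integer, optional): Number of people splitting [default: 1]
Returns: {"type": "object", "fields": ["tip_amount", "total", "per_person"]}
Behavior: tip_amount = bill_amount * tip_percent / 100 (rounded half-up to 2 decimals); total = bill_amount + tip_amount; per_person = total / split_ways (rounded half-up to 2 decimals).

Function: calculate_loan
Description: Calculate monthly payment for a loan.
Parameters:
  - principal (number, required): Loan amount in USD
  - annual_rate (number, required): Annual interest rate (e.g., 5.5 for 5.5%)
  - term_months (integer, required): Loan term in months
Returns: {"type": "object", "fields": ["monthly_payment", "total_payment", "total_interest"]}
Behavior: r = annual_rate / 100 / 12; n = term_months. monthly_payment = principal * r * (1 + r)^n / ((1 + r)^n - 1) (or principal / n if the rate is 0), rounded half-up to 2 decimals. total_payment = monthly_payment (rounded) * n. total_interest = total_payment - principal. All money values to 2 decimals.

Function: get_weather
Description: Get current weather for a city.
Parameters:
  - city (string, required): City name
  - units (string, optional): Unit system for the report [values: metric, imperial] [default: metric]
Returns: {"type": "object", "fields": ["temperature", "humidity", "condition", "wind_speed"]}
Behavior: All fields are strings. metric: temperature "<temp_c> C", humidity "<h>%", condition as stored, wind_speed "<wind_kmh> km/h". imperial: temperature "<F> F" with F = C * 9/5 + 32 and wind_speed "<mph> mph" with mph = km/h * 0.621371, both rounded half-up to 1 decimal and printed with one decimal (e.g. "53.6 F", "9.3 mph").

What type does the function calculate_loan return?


The calculate_loan spec declares Returns: {"type": "object", "fields": ["monthly_payment", "total_payment", "total_interest"]}
Type:
object


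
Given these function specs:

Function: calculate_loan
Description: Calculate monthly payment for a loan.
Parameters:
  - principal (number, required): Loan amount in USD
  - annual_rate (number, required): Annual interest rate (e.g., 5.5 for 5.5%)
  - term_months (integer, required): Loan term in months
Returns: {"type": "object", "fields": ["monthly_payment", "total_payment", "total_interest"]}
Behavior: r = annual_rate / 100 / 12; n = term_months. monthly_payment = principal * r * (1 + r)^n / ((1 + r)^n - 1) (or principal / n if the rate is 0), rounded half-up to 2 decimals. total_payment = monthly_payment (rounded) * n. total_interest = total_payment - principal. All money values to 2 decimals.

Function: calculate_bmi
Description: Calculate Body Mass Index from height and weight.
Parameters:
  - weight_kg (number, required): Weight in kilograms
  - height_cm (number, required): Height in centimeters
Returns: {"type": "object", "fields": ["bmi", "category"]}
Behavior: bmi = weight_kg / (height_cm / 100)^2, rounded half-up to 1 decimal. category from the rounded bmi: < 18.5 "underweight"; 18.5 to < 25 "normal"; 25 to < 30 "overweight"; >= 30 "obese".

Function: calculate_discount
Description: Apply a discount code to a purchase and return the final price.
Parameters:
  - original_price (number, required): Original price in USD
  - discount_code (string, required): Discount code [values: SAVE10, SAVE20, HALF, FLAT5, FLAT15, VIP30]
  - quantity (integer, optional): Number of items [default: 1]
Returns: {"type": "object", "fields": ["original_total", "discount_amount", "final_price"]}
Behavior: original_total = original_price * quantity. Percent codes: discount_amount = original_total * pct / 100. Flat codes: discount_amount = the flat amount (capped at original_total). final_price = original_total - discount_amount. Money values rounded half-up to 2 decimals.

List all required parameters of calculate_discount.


Parameters of calculate_discount and their required/optional flag:
  original_price: required
  discount_code: required
  quantity: optional
discount_code, original_price


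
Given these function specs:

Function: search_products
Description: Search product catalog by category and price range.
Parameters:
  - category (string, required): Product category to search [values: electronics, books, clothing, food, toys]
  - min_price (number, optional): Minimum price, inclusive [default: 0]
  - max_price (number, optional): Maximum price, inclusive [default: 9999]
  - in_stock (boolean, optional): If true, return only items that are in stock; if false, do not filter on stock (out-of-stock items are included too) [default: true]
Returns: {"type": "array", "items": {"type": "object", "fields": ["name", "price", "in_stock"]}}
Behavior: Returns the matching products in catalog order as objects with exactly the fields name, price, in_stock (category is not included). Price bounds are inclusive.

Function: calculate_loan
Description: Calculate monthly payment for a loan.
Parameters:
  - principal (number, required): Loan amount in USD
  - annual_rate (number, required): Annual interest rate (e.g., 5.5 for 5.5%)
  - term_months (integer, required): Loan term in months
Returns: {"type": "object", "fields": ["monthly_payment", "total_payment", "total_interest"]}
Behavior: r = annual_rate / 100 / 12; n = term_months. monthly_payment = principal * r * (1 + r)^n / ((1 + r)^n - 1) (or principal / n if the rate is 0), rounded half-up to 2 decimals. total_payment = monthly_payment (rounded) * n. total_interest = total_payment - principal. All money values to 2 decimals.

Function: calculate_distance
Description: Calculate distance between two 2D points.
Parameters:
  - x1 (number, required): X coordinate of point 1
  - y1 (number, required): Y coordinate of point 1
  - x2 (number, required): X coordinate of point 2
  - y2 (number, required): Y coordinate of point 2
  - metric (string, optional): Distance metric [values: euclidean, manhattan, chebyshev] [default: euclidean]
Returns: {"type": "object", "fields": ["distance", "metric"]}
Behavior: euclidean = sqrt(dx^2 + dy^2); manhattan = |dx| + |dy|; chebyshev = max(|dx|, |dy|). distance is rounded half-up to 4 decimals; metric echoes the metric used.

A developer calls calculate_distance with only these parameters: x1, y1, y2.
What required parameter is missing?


Required parameters: x1, y1, x2, y2
Provided: x1, y1, y2
Missing: x2
x2


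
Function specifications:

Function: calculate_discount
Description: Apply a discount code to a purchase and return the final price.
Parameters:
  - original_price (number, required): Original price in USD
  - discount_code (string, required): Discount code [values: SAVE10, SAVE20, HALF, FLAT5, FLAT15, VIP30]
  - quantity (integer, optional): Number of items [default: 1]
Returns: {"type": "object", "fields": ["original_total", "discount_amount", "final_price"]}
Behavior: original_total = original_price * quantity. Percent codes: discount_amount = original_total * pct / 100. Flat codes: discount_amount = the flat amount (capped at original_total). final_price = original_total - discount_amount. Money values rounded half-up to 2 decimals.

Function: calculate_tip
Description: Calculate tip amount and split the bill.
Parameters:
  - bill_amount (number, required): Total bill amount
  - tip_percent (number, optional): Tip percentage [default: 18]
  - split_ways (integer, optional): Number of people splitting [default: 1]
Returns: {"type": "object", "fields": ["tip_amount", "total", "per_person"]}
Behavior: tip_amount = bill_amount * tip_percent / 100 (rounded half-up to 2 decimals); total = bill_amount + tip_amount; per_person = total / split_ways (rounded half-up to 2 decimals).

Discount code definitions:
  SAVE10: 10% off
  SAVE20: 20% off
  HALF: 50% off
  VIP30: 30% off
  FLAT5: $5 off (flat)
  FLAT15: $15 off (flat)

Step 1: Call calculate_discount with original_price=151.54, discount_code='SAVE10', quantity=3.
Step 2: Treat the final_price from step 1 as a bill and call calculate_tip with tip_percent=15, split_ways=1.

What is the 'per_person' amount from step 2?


Step 1: calculate_discount(original_price=151.54, discount_code=SAVE10, quantity=3)
  original_total = 151.54 * 3 = 454.62
  SAVE10 = 10% off: discount_amount = 454.62 * 10/100 = 45.462 -> 45.46
  final_price = 454.62 - 45.46 = 409.16
  -> final_price = 409.16
Step 2: calculate_tip(bill_amount=409.16, tip_percent=15, split_ways=1)
  tip_amount = 409.16 * 15/100 = 61.374 -> 61.37
  total = 409.16 + 61.37 = 470.53
  per_person = 470.53 / 1 = 470.53 -> 470.53
  -> per_person = 470.53
$470.53


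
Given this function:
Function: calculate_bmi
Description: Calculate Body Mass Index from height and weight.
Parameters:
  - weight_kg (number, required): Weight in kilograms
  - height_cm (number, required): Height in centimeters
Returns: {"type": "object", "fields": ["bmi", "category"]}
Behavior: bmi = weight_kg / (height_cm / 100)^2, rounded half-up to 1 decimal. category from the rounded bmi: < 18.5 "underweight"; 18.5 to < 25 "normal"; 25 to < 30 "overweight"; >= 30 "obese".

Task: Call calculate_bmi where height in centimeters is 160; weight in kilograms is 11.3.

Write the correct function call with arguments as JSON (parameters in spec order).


Mapping each described value to its parameter name:
  'Height in centimeters' -> height_cm = 160
  'Weight in kilograms' -> weight_kg = 11.3
calculate_bmi({"weight_kg": 11.3, "height_cm": 160})


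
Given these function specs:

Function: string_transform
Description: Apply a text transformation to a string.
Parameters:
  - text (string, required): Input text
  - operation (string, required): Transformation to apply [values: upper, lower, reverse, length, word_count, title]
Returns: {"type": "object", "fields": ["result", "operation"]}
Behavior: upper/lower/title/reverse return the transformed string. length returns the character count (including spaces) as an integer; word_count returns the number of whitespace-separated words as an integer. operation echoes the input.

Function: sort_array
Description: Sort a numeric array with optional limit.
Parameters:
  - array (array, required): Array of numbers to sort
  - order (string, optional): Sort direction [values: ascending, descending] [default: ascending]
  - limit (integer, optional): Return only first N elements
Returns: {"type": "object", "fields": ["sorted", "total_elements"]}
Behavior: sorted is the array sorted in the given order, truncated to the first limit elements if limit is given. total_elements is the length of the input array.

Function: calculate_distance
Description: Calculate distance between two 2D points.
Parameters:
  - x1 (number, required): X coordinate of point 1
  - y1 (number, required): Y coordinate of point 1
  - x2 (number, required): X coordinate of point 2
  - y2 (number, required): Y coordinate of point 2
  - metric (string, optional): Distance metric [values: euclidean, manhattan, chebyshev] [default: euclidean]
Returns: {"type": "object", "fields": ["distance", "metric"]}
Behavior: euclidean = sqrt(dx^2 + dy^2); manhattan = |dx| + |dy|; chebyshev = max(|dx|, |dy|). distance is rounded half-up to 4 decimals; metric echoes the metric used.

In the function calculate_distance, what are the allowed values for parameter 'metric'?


The calculate_distance spec declares:
  - metric (string, optional): Distance metric [values: euclidean, manhattan, chebyshev] [default: euclidean]
Allowed values:
euclidean, manhattan, chebyshev


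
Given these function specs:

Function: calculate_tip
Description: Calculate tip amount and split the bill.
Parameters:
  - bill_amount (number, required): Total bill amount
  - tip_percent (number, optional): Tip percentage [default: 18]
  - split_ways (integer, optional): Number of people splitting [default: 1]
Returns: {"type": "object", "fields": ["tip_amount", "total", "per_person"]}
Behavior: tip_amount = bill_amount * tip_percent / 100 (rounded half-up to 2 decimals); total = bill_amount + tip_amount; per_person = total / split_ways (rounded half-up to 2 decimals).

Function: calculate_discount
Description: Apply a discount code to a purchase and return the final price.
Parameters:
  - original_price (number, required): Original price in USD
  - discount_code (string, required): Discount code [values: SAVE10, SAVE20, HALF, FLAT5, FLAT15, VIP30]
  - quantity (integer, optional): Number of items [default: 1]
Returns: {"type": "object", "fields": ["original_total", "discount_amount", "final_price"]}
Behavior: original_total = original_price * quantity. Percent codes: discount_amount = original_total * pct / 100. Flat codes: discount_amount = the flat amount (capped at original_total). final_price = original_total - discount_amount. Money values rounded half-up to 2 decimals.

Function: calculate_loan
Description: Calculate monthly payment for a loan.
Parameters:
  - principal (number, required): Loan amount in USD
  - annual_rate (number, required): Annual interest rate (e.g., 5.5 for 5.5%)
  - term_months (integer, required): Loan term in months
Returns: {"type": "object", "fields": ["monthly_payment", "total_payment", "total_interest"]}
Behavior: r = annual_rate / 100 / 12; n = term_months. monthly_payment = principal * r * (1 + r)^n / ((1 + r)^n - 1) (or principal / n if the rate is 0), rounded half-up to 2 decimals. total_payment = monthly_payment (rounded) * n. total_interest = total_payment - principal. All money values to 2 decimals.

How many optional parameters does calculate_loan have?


Parameters of calculate_loan: principal (required), annual_rate (required), term_months (required)
Optional count:
0


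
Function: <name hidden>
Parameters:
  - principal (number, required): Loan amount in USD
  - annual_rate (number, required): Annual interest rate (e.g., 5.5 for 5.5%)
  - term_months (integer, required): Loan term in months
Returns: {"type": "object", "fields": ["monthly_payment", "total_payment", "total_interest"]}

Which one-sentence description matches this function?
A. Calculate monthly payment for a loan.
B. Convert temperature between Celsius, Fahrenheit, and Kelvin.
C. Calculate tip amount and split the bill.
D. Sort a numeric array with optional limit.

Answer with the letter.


Parameters principal, annual_rate, term_months and return ["monthly_payment", "total_payment", "total_interest"] fit: Calculate monthly payment for a loan.
A


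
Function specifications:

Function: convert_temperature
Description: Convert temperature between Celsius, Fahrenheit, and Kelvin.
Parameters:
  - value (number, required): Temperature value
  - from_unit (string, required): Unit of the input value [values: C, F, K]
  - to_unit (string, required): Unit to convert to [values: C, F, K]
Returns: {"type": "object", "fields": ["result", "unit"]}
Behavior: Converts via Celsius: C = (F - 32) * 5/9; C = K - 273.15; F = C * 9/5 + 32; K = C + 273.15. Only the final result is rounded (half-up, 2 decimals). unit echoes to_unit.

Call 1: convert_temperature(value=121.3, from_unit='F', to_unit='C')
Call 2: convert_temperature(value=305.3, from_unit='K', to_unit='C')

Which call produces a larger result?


Call 1:
  To C: (121.3 - 32) * 5/9 = 49.611111
  Target is C: 49.611111
  Round to 2 decimals: 49.61
  -> 49.61 C
Call 2:
  To C: 305.3 - 273.15 = 32.15
  Target is C: 32.15
  Round to 2 decimals: 32.15
  -> 32.15 C
Call 1 (49.61 C)


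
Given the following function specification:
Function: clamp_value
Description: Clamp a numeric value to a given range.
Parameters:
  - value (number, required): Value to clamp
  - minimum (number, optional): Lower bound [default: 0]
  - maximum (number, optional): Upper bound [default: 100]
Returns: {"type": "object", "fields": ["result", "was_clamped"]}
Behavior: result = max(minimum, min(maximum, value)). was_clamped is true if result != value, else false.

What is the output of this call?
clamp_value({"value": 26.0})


Defaults applied: minimum=0, maximum=100
result = max(0, min(100, 26.0)) = max(0, 26.0) = 26.0
was_clamped = (26.0 != 26.0) = false
Output:
{"result": 26.0, "was_clamped": false}


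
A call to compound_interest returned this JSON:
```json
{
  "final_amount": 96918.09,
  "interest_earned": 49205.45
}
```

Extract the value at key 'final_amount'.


96918.09


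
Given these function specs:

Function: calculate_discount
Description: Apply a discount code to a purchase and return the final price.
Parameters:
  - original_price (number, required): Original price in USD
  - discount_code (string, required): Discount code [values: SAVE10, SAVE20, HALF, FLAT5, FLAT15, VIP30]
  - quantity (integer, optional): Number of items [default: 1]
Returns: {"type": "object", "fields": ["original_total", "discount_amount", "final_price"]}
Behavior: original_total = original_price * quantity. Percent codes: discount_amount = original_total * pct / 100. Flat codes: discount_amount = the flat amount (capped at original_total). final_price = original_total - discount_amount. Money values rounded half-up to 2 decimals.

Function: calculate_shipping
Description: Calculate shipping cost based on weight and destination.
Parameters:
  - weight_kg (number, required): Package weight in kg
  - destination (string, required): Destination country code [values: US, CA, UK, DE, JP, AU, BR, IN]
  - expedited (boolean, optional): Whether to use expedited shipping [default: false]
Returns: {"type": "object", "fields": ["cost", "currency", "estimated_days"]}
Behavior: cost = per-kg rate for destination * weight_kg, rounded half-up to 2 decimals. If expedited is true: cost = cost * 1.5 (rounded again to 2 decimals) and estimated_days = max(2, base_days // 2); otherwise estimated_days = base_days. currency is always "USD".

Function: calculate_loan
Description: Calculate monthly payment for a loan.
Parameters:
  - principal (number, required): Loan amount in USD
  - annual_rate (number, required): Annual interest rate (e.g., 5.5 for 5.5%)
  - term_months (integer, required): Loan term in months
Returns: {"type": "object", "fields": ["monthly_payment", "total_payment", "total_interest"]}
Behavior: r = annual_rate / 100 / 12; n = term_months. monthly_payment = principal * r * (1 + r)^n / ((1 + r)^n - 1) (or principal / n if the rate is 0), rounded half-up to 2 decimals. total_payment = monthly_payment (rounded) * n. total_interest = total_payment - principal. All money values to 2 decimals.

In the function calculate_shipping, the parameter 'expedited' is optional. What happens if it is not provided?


The calculate_shipping spec declares:
  - expedited (boolean, optional): Whether to use expedited shipping [default: false]
It defaults to false


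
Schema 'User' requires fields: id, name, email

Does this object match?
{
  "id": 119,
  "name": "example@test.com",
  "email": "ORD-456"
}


Checking required fields... All present.
Valid - all required fields present


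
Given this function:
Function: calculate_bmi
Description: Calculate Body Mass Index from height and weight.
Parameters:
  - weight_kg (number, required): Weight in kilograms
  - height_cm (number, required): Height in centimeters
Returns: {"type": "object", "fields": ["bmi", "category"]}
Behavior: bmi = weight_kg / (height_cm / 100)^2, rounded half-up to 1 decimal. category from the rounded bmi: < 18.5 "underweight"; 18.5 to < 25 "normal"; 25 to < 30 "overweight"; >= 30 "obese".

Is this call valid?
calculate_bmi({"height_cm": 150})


Checking required parameters...
Missing required parameter: weight_kg
Invalid - missing required parameter 'weight_kg'


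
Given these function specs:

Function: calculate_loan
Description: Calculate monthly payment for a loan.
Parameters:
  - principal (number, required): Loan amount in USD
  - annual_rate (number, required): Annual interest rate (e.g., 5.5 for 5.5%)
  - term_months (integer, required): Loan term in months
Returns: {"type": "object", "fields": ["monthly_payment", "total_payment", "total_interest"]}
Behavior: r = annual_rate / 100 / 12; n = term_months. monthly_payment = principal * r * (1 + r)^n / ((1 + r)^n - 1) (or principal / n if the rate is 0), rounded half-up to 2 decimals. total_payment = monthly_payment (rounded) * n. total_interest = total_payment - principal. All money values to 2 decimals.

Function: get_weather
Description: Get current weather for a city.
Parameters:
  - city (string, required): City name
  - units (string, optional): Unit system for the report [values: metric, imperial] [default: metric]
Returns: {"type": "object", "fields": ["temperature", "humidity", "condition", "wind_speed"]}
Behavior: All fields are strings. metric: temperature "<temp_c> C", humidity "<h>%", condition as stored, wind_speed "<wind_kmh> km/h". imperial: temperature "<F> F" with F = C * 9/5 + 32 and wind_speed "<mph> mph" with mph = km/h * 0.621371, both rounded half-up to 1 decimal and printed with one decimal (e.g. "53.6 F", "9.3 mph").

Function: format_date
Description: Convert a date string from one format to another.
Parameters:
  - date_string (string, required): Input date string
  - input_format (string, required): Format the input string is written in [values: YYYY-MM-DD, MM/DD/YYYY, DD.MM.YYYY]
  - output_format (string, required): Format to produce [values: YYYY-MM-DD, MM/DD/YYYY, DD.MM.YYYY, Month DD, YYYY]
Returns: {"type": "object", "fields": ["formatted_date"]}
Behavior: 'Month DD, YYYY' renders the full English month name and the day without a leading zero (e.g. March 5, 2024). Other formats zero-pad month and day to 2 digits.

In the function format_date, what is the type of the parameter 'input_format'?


The format_date spec declares:
  - input_format (string, required): Format the input string is written in [values: YYYY-MM-DD, MM/DD/YYYY, DD.MM.YYYY]
Type:
string
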